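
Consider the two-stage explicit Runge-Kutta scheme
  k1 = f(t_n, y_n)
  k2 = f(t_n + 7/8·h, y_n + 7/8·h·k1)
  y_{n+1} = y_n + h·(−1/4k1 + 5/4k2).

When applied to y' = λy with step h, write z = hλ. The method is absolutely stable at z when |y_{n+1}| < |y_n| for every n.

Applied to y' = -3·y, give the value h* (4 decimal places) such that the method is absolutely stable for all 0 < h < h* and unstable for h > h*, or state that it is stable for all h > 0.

(-0.9143,0); λ=-3 ⇒ h* = (32/35)/3 = 0.3048.

Test eqn y'=λy, z=hλ:
  k1=λy_n ⇒ h·k1=z·y_n;  k2=λ(1+7/8z)y_n ⇒ h·k2=z(1+7/8z)y_n
  y_{n+1}/y_n = 1 − 1/4z + 5/4z(1+7/8z) = 1 + z + 35/32z²
  Hence R(z) = 1 + z + 35/32z².

Solve |R(x)|<1 on ℝ⁻.
x=-0.45: |R|=0.7715
R=1: x+35/32x²=0 ⇒ x=−32/35=-0.9143; min R=1−1/(4·35/32)=0.7714>−1
Confirm numerically:
  x=-0.880: |R|=0.96700 <1
  x=-0.842: |R|=0.93343 <1
  x=-0.785: |R|=0.88900 <1
  x=-1.131: |R|=1.26808 >1
  x=-1.063: |R|=1.17290 >1
  x=-0.945: |R|=1.03175 >1
Interval (-0.9143, 0).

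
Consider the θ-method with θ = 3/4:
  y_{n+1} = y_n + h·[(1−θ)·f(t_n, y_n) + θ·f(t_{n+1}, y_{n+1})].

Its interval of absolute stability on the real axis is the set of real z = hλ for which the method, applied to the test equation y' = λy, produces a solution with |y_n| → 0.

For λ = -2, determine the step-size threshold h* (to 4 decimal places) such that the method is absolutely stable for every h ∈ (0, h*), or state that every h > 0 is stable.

unbounded; (−∞, 0). Any h>0 works for λ=-2.

Test eqn y'=λy, z=hλ:
  y_{n+1} = y_n + z·[1/4·y_n + 3/4·y_{n+1}] ⇒ (1 − 3/4z)y_{n+1} = (1 + 1/4z)y_n
  Hence R(z) = (1 + 1/4z)/(1 − 3/4z).

Solve |R(x)|<1 on ℝ⁻.
x=-1.21: |R|=0.3657
x=-2: |R|=0.2000
x=-10: |R|=0.1765
x=-100: |R|=0.3158
θ=3/4≥1/2 ⇒ |1+1/4x|<|1−3/4x| ∀x<0 ⇒ stable on all of ℝ⁻.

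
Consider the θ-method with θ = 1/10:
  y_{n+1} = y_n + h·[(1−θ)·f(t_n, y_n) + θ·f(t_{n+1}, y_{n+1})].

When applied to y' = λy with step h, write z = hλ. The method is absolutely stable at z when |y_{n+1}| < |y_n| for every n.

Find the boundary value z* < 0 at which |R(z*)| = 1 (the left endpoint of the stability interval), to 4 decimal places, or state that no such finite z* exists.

z* = -2.5000.

Test eqn y'=λy, z=hλ:
  y_{n+1} = y_n + z·[9/10·y_n + 1/10·y_{n+1}] ⇒ (1 − 1/10z)y_{n+1} = (1 + 9/10z)y_n
  Hence R(z) = (1 + 9/10z)/(1 − 1/10z).

Find x<0 with |R(x)|<1.
x=-0.87: |R|=0.1996
R=−1: 1+9/10x = −1+1/10x ⇒ -4/5x=2 ⇒ x=2/(-4/5)=-2.5000
Confirm numerically:
  x=-2.473: |R|=0.98268 <1
  x=-2.353: |R|=0.90480 <1
  x=-1.640: |R|=0.40893 <1
  x=-1.053: |R|=0.04732 <1
  x=-2.928: |R|=1.26485 >1
  x=-2.691: |R|=1.12040 >1
  x=-2.667: |R|=1.10547 >1
So |R|<1 on (-2.5000, 0).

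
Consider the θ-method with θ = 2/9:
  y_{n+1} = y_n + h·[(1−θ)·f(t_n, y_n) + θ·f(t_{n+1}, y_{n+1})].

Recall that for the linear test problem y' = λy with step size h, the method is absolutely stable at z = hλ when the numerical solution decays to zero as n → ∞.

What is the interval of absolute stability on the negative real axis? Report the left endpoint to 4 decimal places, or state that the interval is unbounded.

Test eqn y'=λy, z=hλ:
  y_{n+1} = y_n + z·[7/9·y_n + 2/9·y_{n+1}] ⇒ (1 − 2/9z)y_{n+1} = (1 + 7/9z)y_n
  Hence R(z) = (1 + 7/9z)/(1 − 2/9z).

Solve |R(x)|<1 on ℝ⁻.
x=-1.21: |R|=0.0464
R=−1: 1+7/9x = −1+2/9x ⇒ -5/9x=2 ⇒ x=2/(-5/9)=-3.6000
Confirm numerically:
  x=-3.162: |R|=0.85709 <1
  x=-3.074: |R|=0.82638 <1
  x=-1.860: |R|=0.31604 <1
  x=-1.756: |R|=0.26311 <1
  x=-4.086: |R|=1.14151 >1
  x=-3.740: |R|=1.04248 >1
  x=-3.700: |R|=1.03049 >1
Stable set (-3.6000, 0).

(-3.6000, 0).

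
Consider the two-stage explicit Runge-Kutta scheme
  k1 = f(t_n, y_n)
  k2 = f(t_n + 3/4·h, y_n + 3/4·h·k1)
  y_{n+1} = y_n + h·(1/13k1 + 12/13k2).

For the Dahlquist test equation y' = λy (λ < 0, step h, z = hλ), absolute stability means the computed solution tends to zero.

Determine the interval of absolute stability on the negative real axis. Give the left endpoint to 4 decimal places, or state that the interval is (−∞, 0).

Set f=λy, z=hλ:
  k1=λy_n ⇒ h·k1=z·y_n;  k2=λ(1+3/4z)y_n ⇒ h·k2=z(1+3/4z)y_n
  y_{n+1}/y_n = 1 + 1/13z + 12/13z(1+3/4z) = 1 + z + 9/13z²
  so R(z) = 1 + z + 9/13z².

Need |R(x)|<1, x<0.
x=-0.72: |R|=0.6389
R=1: x+9/13x²=0 ⇒ x=−13/9=-1.4444; min R=1−1/(4·9/13)=0.6389>−1
Confirm numerically:
  x=-1.347: |R|=0.90913 <1
  x=-1.255: |R|=0.83540 <1
  x=-1.127: |R|=0.75232 <1
  x=-0.962: |R|=0.67869 <1
  x=-1.812: |R|=1.46108 >1
  x=-1.597: |R|=1.16867 >1
Interval (-1.4444, 0).

(-1.4444, 0).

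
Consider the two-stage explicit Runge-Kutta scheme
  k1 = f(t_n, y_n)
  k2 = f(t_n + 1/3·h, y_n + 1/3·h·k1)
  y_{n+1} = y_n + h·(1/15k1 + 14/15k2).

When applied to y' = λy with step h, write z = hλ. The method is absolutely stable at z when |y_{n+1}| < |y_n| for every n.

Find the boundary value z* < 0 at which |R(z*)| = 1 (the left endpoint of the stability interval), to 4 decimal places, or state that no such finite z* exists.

z* = -3.2143.

Test eqn y'=λy, z=hλ:
  k1=λy_n ⇒ h·k1=z·y_n;  k2=λ(1+1/3z)y_n ⇒ h·k2=z(1+1/3z)y_n
  y_{n+1}/y_n = 1 + 1/15z + 14/15z(1+1/3z) = 1 + z + 14/45z²
  R(z) = 1 + z + 14/45z².

Find x<0 with |R(x)|<1.
x=-0.64: |R|=0.4874
R=1: x+14/45x²=0 ⇒ x=−45/14=-3.2143; min R=1−1/(4·14/45)=0.1964>−1
Confirm numerically:
  x=-3.016: |R|=0.81395 <1
  x=-1.763: |R|=0.20399 <1
  x=-1.729: |R|=0.20105 <1
  x=-1.358: |R|=0.21574 <1
  x=-3.641: |R|=1.48336 >1
  x=-3.635: |R|=1.47578 >1
Stable set (-3.2143, 0).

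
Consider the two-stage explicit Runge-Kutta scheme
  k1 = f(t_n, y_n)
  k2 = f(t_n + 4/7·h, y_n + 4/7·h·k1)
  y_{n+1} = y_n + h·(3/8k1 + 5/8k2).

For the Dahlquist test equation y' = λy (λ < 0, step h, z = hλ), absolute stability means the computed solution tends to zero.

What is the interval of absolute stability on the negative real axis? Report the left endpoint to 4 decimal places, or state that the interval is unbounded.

On y'=λy, z=hλ:
  k1=λy_n ⇒ h·k1=z·y_n;  k2=λ(1+4/7z)y_n ⇒ h·k2=z(1+4/7z)y_n
  y_{n+1}/y_n = 1 + 3/8z + 5/8z(1+4/7z) = 1 + z + 5/14z²
  ⇒ R(z) = 1 + z + 5/14z².

Boundary: |R(x)|=1, x<0.
x=-0.65: |R|=0.5009
R=1: x+5/14x²=0 ⇒ x=−14/5=-2.8000; min R=1−1/(4·5/14)=0.3000>−1
Confirm numerically:
  x=-2.451: |R|=0.69450 <1
  x=-2.324: |R|=0.60492 <1
  x=-2.291: |R|=0.58353 <1
  x=-1.989: |R|=0.42390 <1
  x=-3.298: |R|=1.58657 >1
  x=-2.976: |R|=1.18706 >1
  x=-2.944: |R|=1.15141 >1
So |R|<1 on (-2.8000, 0).

z∈(-2.8000,0).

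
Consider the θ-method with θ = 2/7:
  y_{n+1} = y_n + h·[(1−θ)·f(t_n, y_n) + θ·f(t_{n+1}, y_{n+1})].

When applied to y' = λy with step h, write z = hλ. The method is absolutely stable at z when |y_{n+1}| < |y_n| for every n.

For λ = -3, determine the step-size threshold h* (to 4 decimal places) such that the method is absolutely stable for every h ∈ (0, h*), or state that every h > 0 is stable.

Test eqn y'=λy, z=hλ:
  y_{n+1} = y_n + z·[5/7·y_n + 2/7·y_{n+1}] ⇒ (1 − 2/7z)y_{n+1} = (1 + 5/7z)y_n
  R(z) = (1 + 5/7z)/(1 − 2/7z).

Find x<0 with |R(x)|<1.
x=-0.52: |R|=0.5473
R=−1: 1+5/7x = −1+2/7x ⇒ -3/7x=2 ⇒ x=2/(-3/7)=-4.6667
Confirm numerically:
  x=-4.463: |R|=0.96164 <1
  x=-3.666: |R|=0.79054 <1
  x=-3.237: |R|=0.68168 <1
  x=-5.114: |R|=1.07790 >1
  x=-4.963: |R|=1.05252 >1
  x=-4.891: |R|=1.04010 >1
So |R|<1 on (-4.6667, 0).

(-4.6667,0); λ=-3 ⇒ h* = (14/3)/3 = 1.5556.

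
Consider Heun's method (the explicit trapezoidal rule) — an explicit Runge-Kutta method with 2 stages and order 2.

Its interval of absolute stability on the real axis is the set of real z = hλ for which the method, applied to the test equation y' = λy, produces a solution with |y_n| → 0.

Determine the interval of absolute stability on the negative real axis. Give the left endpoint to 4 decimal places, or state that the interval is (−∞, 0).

z∈(-2.0000,0).

With y'=λy (z=hλ):
  order 2, 2-stage ⇒ R(z)=1+z+z^2/2
  (e.g. R(-0.91)=0.50405, |R|=0.50405)

Need |R(x)|<1, x<0.
x=-0.91: |R|=0.5041
|R(-1.84)|=0.8528 |R(-1.82)|=0.8362 |R(-0.93)|=0.5025
Bisect:
  x_lo=-2.8484 |R|=2.2084  x_hi=-0.2850 |R|=0.7556
  mid=-1.56669 |R|=0.66057 →hi
  mid=-2.20757 |R|=1.22911 →lo
  mid=-1.88713 |R|=0.89350 →hi
  mid=-2.04735 |R|=1.04847 →lo
  mid=-1.96724 |R|=0.96778 →hi
  mid=-2.00729 |R|=1.00732 →lo
  mid=-1.98727 |R|=0.98735 →hi
  mid=-1.99728 |R|=0.99728 →hi
  ...
  [-2.00010,-1.99994] ⇒ x*=-2.0000
Stable set (-2.0000, 0).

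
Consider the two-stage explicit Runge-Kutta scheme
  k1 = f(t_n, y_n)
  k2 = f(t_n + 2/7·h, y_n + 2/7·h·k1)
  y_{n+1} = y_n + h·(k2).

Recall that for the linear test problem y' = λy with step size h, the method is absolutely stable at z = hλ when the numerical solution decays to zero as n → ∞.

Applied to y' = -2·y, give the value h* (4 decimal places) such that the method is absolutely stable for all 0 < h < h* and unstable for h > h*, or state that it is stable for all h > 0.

On y'=λy, z=hλ:
  k1=λy_n ⇒ h·k1=z·y_n;  k2=λ(1+2/7z)y_n ⇒ h·k2=z(1+2/7z)y_n
  y_{n+1}/y_n = 1 + z(1+2/7z) = 1 + z + 2/7z²
  Hence R(z) = 1 + z + 2/7z².

Need |R(x)|<1, x<0.
x=-0.56: |R|=0.5296
R=1: x+2/7x²=0 ⇒ x=−7/2=-3.5000; min R=1−1/(4·2/7)=0.1250>−1
Confirm numerically:
  x=-3.396: |R|=0.89909 <1
  x=-3.274: |R|=0.78859 <1
  x=-2.329: |R|=0.22078 <1
  x=-3.693: |R|=1.20364 >1
  x=-3.585: |R|=1.08706 >1
Stable set (-3.5000, 0).

(-3.5000,0); λ=-2 ⇒ h* = (7/2)/2 = 1.7500.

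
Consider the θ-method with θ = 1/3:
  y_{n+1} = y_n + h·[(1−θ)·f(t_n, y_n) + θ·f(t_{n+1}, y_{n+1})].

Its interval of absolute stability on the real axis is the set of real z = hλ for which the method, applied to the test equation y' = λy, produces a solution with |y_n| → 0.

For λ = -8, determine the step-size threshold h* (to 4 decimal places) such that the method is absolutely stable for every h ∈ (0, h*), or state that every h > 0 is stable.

(-6.0000,0); λ=-8 ⇒ h* = (6)/8 = 0.7500.

On y'=λy, z=hλ:
  y_{n+1} = y_n + z·[2/3·y_n + 1/3·y_{n+1}] ⇒ (1 − 1/3z)y_{n+1} = (1 + 2/3z)y_n
  Hence R(z) = (1 + 2/3z)/(1 − 1/3z).

Boundary: |R(x)|=1, x<0.
x=-1.21: |R|=0.1378
R=−1: 1+2/3x = −1+1/3x ⇒ -1/3x=2 ⇒ x=2/(-1/3)=-6.0000
Confirm numerically:
  x=-5.877: |R|=0.98614 <1
  x=-4.348: |R|=0.77518 <1
  x=-4.141: |R|=0.73967 <1
  x=-2.874: |R|=0.46782 <1
  x=-6.539: |R|=1.05650 >1
  x=-6.453: |R|=1.04792 >1
Interval (-6.0000, 0).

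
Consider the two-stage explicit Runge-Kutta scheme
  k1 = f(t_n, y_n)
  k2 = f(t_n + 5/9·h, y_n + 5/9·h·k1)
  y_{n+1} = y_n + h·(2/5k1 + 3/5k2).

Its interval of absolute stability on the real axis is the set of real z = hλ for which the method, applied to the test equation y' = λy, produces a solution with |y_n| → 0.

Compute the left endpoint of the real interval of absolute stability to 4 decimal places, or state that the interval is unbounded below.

On y'=λy, z=hλ:
  k1=λy_n ⇒ h·k1=z·y_n;  k2=λ(1+5/9z)y_n ⇒ h·k2=z(1+5/9z)y_n
  y_{n+1}/y_n = 1 + 2/5z + 3/5z(1+5/9z) = 1 + z + 1/3z²
  Hence R(z) = 1 + z + 1/3z².

Need |R(x)|<1, x<0.
x=-0.54: |R|=0.5572
R=1: x+1/3x²=0 ⇒ x=−3=-3.0000; min R=1−1/(4·1/3)=0.2500>−1
Confirm numerically:
  x=-2.923: |R|=0.92498 <1
  x=-2.601: |R|=0.65407 <1
  x=-1.943: |R|=0.31542 <1
  x=-1.698: |R|=0.26307 <1
  x=-3.388: |R|=1.43818 >1
  x=-3.209: |R|=1.22356 >1
  x=-3.149: |R|=1.15640 >1
Stable set (-3.0000, 0).

z* = -3.0000.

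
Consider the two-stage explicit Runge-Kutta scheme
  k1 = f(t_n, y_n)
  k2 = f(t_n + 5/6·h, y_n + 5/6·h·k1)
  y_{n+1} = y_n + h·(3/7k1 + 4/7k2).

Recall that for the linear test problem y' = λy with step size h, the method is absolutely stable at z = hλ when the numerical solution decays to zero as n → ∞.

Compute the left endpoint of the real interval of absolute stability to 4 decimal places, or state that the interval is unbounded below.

left endpoint -2.1000.

Set f=λy, z=hλ:
  k1=λy_n ⇒ h·k1=z·y_n;  k2=λ(1+5/6z)y_n ⇒ h·k2=z(1+5/6z)y_n
  y_{n+1}/y_n = 1 + 3/7z + 4/7z(1+5/6z) = 1 + z + 10/21z²
  ⇒ R(z) = 1 + z + 10/21z².

Solve |R(x)|<1 on ℝ⁻.
x=-0.69: |R|=0.5367
R=1: x+10/21x²=0 ⇒ x=−21/10=-2.1000; min R=1−1/(4·10/21)=0.4750>−1
Confirm numerically:
  x=-1.790: |R|=0.73576 <1
  x=-1.775: |R|=0.72530 <1
  x=-1.125: |R|=0.47768 <1
  x=-2.674: |R|=1.73089 >1
  x=-2.626: |R|=1.65775 >1
  x=-2.375: |R|=1.31101 >1
Stable set (-2.1000, 0).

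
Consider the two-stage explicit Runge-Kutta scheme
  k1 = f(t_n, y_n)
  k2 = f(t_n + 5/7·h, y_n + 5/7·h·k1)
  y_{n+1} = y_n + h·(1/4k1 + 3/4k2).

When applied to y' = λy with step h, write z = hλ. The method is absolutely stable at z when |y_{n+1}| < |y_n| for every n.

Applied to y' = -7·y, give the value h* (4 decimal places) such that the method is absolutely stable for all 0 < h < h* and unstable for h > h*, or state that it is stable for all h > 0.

On y'=λy, z=hλ:
  k1=λy_n ⇒ h·k1=z·y_n;  k2=λ(1+5/7z)y_n ⇒ h·k2=z(1+5/7z)y_n
  y_{n+1}/y_n = 1 + 1/4z + 3/4z(1+5/7z) = 1 + z + 15/28z²
  so R(z) = 1 + z + 15/28z².

Need |R(x)|<1, x<0.
x=-0.89: |R|=0.5343
R=1: x+15/28x²=0 ⇒ x=−28/15=-1.8667; min R=1−1/(4·15/28)=0.5333>−1
Confirm numerically:
  x=-1.789: |R|=0.92556 <1
  x=-1.500: |R|=0.70536 <1
  x=-0.957: |R|=0.53363 <1
  x=-0.941: |R|=0.53336 <1
  x=-2.331: |R|=1.57984 >1
  x=-2.314: |R|=1.55453 >1
Stable set (-1.8667, 0).

(-1.8667,0); λ=-7 ⇒ h* = (28/15)/7 = 0.2667.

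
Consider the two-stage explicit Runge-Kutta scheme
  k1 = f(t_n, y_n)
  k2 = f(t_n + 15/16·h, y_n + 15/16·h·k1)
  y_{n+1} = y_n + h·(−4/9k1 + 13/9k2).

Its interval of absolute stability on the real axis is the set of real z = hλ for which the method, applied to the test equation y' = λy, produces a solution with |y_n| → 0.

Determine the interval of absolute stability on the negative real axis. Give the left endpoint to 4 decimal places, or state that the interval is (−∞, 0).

Set f=λy, z=hλ:
  k1=λy_n ⇒ h·k1=z·y_n;  k2=λ(1+15/16z)y_n ⇒ h·k2=z(1+15/16z)y_n
  y_{n+1}/y_n = 1 − 4/9z + 13/9z(1+15/16z) = 1 + z + 65/48z²
  so R(z) = 1 + z + 65/48z².

Solve |R(x)|<1 on ℝ⁻.
x=-1.29: |R|=1.9635
R=1: x+65/48x²=0 ⇒ x=−48/65=-0.7385; min R=1−1/(4·65/48)=0.8154>−1
Confirm numerically:
  x=-0.594: |R|=0.88380 <1
  x=-0.504: |R|=0.83998 <1
  x=-0.484: |R|=0.83322 <1
  x=-0.424: |R|=0.81945 <1
  x=-1.278: |R|=1.93374 >1
  x=-1.106: |R|=1.55047 >1
  x=-1.092: |R|=1.52280 >1
Interval (-0.7385, 0).

z∈(-0.7385,0).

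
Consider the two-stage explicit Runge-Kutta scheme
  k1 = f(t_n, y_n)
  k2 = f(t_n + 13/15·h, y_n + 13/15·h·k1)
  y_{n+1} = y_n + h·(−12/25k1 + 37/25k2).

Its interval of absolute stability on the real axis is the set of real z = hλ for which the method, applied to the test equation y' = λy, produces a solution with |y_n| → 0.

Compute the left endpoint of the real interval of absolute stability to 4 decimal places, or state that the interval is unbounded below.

z* = -0.7796.

On y'=λy, z=hλ:
  k1=λy_n ⇒ h·k1=z·y_n;  k2=λ(1+13/15z)y_n ⇒ h·k2=z(1+13/15z)y_n
  y_{n+1}/y_n = 1 − 12/25z + 37/25z(1+13/15z) = 1 + z + 481/375z²
  so R(z) = 1 + z + 481/375z².

Need |R(x)|<1, x<0.
x=-1.51: |R|=2.4146
R=1: x+481/375x²=0 ⇒ x=−375/481=-0.7796; min R=1−1/(4·481/375)=0.8051>−1
Confirm numerically:
  x=-0.757: |R|=0.97803 <1
  x=-0.433: |R|=0.80749 <1
  x=-0.353: |R|=0.80683 <1
  x=-0.332: |R|=0.80938 <1
  x=-1.336: |R|=1.95343 >1
  x=-1.187: |R|=1.62024 >1
  x=-0.810: |R|=1.03156 >1
Stable set (-0.7796, 0).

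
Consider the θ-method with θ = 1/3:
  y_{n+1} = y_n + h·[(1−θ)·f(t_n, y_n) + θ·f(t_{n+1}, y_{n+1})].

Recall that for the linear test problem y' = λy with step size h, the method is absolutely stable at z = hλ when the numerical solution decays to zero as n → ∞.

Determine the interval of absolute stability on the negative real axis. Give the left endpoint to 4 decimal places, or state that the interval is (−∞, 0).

Set f=λy, z=hλ:
  y_{n+1} = y_n + z·[2/3·y_n + 1/3·y_{n+1}] ⇒ (1 − 1/3z)y_{n+1} = (1 + 2/3z)y_n
  ⇒ R(z) = (1 + 2/3z)/(1 − 1/3z).

Need |R(x)|<1, x<0.
x=-1.04: |R|=0.2277
R=−1: 1+2/3x = −1+1/3x ⇒ -1/3x=2 ⇒ x=2/(-1/3)=-6.0000
Confirm numerically:
  x=-5.381: |R|=0.92614 <1
  x=-4.924: |R|=0.86421 <1
  x=-4.358: |R|=0.77684 <1
  x=-6.266: |R|=1.02871 >1
  x=-6.105: |R|=1.01153 >1
Stable set (-6.0000, 0).

z∈(-6.0000,0).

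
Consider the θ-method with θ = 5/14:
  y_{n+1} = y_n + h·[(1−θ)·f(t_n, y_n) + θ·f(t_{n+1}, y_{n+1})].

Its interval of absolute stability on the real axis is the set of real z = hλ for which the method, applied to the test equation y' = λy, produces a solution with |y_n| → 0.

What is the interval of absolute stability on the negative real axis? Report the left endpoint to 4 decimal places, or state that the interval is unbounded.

(-7.0000, 0).

With y'=λy (z=hλ):
  y_{n+1} = y_n + z·[9/14·y_n + 5/14·y_{n+1}] ⇒ (1 − 5/14z)y_{n+1} = (1 + 9/14z)y_n
  Hence R(z) = (1 + 9/14z)/(1 − 5/14z).

Boundary: |R(x)|=1, x<0.
x=-1.2: |R|=0.1600
R=−1: 1+9/14x = −1+5/14x ⇒ -2/7x=2 ⇒ x=2/(-2/7)=-7.0000
Confirm numerically:
  x=-5.734: |R|=0.88132 <1
  x=-4.773: |R|=0.76474 <1
  x=-4.125: |R|=0.66787 <1
  x=-3.891: |R|=0.62828 <1
  x=-7.546: |R|=1.04222 >1
  x=-7.415: |R|=1.03250 >1
Stable set (-7.0000, 0).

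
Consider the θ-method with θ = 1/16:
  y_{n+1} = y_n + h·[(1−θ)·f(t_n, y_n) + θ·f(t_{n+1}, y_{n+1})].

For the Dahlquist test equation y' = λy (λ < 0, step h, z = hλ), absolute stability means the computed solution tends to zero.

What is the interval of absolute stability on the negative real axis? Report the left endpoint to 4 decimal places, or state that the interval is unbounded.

With y'=λy (z=hλ):
  y_{n+1} = y_n + z·[15/16·y_n + 1/16·y_{n+1}] ⇒ (1 − 1/16z)y_{n+1} = (1 + 15/16z)y_n
  Hence R(z) = (1 + 15/16z)/(1 − 1/16z).

Find x<0 with |R(x)|<1.
x=-1.06: |R|=0.0059
R=−1: 1+15/16x = −1+1/16x ⇒ -7/8x=2 ⇒ x=2/(-7/8)=-2.2857
Confirm numerically:
  x=-1.682: |R|=0.52200 <1
  x=-1.533: |R|=0.39896 <1
  x=-0.954: |R|=0.09968 <1
  x=-0.947: |R|=0.10592 <1
  x=-2.691: |R|=1.30357 >1
  x=-2.550: |R|=1.19946 >1
Interval (-2.2857, 0).

(-2.2857, 0).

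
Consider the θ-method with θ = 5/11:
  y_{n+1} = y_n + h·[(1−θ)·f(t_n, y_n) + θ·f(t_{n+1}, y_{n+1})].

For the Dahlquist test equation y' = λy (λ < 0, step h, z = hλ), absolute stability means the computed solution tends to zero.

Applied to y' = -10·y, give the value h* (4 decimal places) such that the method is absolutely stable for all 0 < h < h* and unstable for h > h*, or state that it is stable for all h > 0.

(-22.0000,0); λ=-10 ⇒ h* = (22)/10 = 2.2000.

Set f=λy, z=hλ:
  y_{n+1} = y_n + z·[6/11·y_n + 5/11·y_{n+1}] ⇒ (1 − 5/11z)y_{n+1} = (1 + 6/11z)y_n
  so R(z) = (1 + 6/11z)/(1 − 5/11z).

Boundary: |R(x)|=1, x<0.
x=-1.3: |R|=0.1829
R=−1: 1+6/11x = −1+5/11x ⇒ -1/11x=2 ⇒ x=2/(-1/11)=-22.0000
Confirm numerically:
  x=-21.446: |R|=0.99531 <1
  x=-19.566: |R|=0.97763 <1
  x=-13.177: |R|=0.88524 <1
  x=-11.286: |R|=0.84111 <1
  x=-22.321: |R|=1.00262 >1
  x=-22.205: |R|=1.00168 >1
  x=-22.102: |R|=1.00084 >1
Stable set (-22.0000, 0).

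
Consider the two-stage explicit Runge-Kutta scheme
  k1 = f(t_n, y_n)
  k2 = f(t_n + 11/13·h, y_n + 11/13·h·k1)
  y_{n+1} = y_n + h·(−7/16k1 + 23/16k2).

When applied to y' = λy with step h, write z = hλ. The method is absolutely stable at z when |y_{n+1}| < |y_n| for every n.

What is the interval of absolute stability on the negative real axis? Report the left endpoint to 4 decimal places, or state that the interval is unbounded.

z∈(-0.8221,0).

On y'=λy, z=hλ:
  k1=λy_n ⇒ h·k1=z·y_n;  k2=λ(1+11/13z)y_n ⇒ h·k2=z(1+11/13z)y_n
  y_{n+1}/y_n = 1 − 7/16z + 23/16z(1+11/13z) = 1 + z + 253/208z²
  Hence R(z) = 1 + z + 253/208z².

Find x<0 with |R(x)|<1.
x=-1.79: |R|=3.1073
R=1: x+253/208x²=0 ⇒ x=−208/253=-0.8221; min R=1−1/(4·253/208)=0.7945>−1
Confirm numerically:
  x=-0.648: |R|=0.86275 <1
  x=-0.384: |R|=0.79536 <1
  x=-0.383: |R|=0.79542 <1
  x=-0.335: |R|=0.80150 <1
  x=-1.396: |R|=1.97443 >1
  x=-1.333: |R|=1.82831 >1
  x=-1.233: |R|=1.61620 >1
So |R|<1 on (-0.8221, 0).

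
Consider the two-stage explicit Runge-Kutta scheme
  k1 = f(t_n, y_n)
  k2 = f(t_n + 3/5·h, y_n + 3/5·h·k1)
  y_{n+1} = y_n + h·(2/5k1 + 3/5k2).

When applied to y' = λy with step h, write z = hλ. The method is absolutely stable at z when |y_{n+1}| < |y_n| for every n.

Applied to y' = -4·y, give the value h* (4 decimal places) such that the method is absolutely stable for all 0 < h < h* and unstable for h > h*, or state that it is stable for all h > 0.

(-2.7778,0); λ=-4 ⇒ h* = (25/9)/4 = 0.6944.

On y'=λy, z=hλ:
  k1=λy_n ⇒ h·k1=z·y_n;  k2=λ(1+3/5z)y_n ⇒ h·k2=z(1+3/5z)y_n
  y_{n+1}/y_n = 1 + 2/5z + 3/5z(1+3/5z) = 1 + z + 9/25z²
  so R(z) = 1 + z + 9/25z².

Boundary: |R(x)|=1, x<0.
x=-0.83: |R|=0.4180
R=1: x+9/25x²=0 ⇒ x=−25/9=-2.7778; min R=1−1/(4·9/25)=0.3056>−1
Confirm numerically:
  x=-2.711: |R|=0.93483 <1
  x=-2.531: |R|=0.77515 <1
  x=-2.314: |R|=0.61365 <1
  x=-1.318: |R|=0.30736 <1
  x=-3.062: |R|=1.31330 >1
  x=-3.048: |R|=1.29651 >1
Stable set (-2.7778, 0).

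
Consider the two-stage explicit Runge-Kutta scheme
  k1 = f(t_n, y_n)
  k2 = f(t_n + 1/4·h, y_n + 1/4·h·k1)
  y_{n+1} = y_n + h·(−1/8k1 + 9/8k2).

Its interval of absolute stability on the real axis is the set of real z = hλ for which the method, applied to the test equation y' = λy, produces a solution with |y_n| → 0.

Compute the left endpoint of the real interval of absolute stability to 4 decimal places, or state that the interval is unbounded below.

Test eqn y'=λy, z=hλ:
  k1=λy_n ⇒ h·k1=z·y_n;  k2=λ(1+1/4z)y_n ⇒ h·k2=z(1+1/4z)y_n
  y_{n+1}/y_n = 1 − 1/8z + 9/8z(1+1/4z) = 1 + z + 9/32z²
  Hence R(z) = 1 + z + 9/32z².

Boundary: |R(x)|=1, x<0.
x=-1.06: |R|=0.2560
R=1: x+9/32x²=0 ⇒ x=−32/9=-3.5556; min R=1−1/(4·9/32)=0.1111>−1
Confirm numerically:
  x=-3.056: |R|=0.57063 <1
  x=-2.778: |R|=0.39249 <1
  x=-1.693: |R|=0.11313 <1
  x=-1.640: |R|=0.11645 <1
  x=-4.013: |R|=1.51630 >1
  x=-3.817: |R|=1.28067 >1
So |R|<1 on (-3.5556, 0).

z* = -3.5556.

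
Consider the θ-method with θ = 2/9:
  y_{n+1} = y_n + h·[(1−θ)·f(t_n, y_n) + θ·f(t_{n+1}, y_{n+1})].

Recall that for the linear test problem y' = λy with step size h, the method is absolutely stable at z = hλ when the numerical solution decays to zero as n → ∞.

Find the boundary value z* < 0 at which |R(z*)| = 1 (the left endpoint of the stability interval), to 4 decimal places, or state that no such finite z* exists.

Test eqn y'=λy, z=hλ:
  y_{n+1} = y_n + z·[7/9·y_n + 2/9·y_{n+1}] ⇒ (1 − 2/9z)y_{n+1} = (1 + 7/9z)y_n
  R(z) = (1 + 7/9z)/(1 − 2/9z).

Solve |R(x)|<1 on ℝ⁻.
x=-1.37: |R|=0.0503
R=−1: 1+7/9x = −1+2/9x ⇒ -5/9x=2 ⇒ x=2/(-5/9)=-3.6000
Confirm numerically:
  x=-3.466: |R|=0.95795 <1
  x=-3.103: |R|=0.83658 <1
  x=-2.732: |R|=0.69994 <1
  x=-2.722: |R|=0.69607 <1
  x=-3.862: |R|=1.07833 >1
  x=-3.804: |R|=1.06142 >1
Interval (-3.6000, 0).

left endpoint -3.6000.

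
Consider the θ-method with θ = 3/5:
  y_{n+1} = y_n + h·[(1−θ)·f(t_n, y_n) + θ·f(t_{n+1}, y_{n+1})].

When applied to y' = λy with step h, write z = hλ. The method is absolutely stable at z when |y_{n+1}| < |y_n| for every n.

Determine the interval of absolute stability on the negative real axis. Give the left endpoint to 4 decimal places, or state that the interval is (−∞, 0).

(−∞, 0) — no finite endpoint.

With y'=λy (z=hλ):
  y_{n+1} = y_n + z·[2/5·y_n + 3/5·y_{n+1}] ⇒ (1 − 3/5z)y_{n+1} = (1 + 2/5z)y_n
  R(z) = (1 + 2/5z)/(1 − 3/5z).

Boundary: |R(x)|=1, x<0.
x=-1.63: |R|=0.1759
x=-2: |R|=0.0909
x=-10: |R|=0.4286
x=-100: |R|=0.6393
θ=3/5≥1/2 ⇒ |1+2/5x|<|1−3/5x| ∀x<0 ⇒ interval (−∞,0).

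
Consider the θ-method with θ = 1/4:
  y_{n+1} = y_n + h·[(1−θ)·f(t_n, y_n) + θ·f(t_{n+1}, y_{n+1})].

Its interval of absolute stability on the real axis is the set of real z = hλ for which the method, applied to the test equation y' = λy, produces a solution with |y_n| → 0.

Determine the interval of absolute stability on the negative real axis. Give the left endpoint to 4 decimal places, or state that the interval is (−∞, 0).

Test eqn y'=λy, z=hλ:
  y_{n+1} = y_n + z·[3/4·y_n + 1/4·y_{n+1}] ⇒ (1 − 1/4z)y_{n+1} = (1 + 3/4z)y_n
  Hence R(z) = (1 + 3/4z)/(1 − 1/4z).

Find x<0 with |R(x)|<1.
x=-0.86: |R|=0.2922
R=−1: 1+3/4x = −1+1/4x ⇒ -1/2x=2 ⇒ x=2/(-1/2)=-4.0000
Confirm numerically:
  x=-2.664: |R|=0.59904 <1
  x=-2.405: |R|=0.50195 <1
  x=-2.163: |R|=0.40386 <1
  x=-4.448: |R|=1.10606 >1
  x=-4.124: |R|=1.03053 >1
Stable set (-4.0000, 0).

z∈(-4.0000,0).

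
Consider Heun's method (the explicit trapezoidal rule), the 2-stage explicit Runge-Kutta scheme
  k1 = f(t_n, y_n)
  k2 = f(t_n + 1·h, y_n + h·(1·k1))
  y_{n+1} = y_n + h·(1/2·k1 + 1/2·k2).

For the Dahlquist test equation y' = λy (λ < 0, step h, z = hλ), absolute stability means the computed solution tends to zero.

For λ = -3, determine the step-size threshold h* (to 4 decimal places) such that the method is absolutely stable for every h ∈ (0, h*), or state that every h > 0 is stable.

Test eqn y'=λy, z=hλ:
  order 2, 2-stage ⇒ R(z)=1+z+z^2/2
  (e.g. R(-1.75)=0.78125, |R|=0.78125)

Find x<0 with |R(x)|<1.
x=-1.75: |R|=0.7812
|R(-1.65)|=0.7112 |R(-1.3)|=0.5450 |R(-1.04)|=0.5008
Bisect:
  x_lo=-2.5467 |R|=1.6962  x_hi=-0.1459 |R|=0.8647
  mid=-1.34634 |R|=0.55998 →hi
  mid=-1.94654 |R|=0.94797 →hi
  mid=-2.24664 |R|=1.27706 →lo
  mid=-2.09659 |R|=1.10126 →lo
  mid=-2.02157 |R|=1.02180 →lo
  mid=-1.98406 |R|=0.98418 →hi
  mid=-2.00281 |R|=1.00282 →lo
  ...
  [-2.00003,-1.99988] ⇒ x*=-2.0000
Interval (-2.0000, 0).

(-2.0000,0); λ=-3 ⇒ h* = 0.6667.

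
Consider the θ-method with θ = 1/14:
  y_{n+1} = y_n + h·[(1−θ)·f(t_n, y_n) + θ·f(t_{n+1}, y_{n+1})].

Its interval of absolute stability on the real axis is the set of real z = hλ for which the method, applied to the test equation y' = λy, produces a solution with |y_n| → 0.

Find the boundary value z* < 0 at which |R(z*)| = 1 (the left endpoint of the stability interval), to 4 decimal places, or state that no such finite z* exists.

left endpoint -2.3333.

With y'=λy (z=hλ):
  y_{n+1} = y_n + z·[13/14·y_n + 1/14·y_{n+1}] ⇒ (1 − 1/14z)y_{n+1} = (1 + 13/14z)y_n
  R(z) = (1 + 13/14z)/(1 − 1/14z).

Find x<0 with |R(x)|<1.
x=-1.7: |R|=0.5159
R=−1: 1+13/14x = −1+1/14x ⇒ -6/7x=2 ⇒ x=2/(-6/7)=-2.3333
Confirm numerically:
  x=-1.493: |R|=0.34913 <1
  x=-1.483: |R|=0.34095 <1
  x=-1.402: |R|=0.27438 <1
  x=-1.028: |R|=0.04232 <1
  x=-2.891: |R|=1.39619 >1
  x=-2.642: |R|=1.22257 >1
  x=-2.467: |R|=1.09741 >1
So |R|<1 on (-2.3333, 0).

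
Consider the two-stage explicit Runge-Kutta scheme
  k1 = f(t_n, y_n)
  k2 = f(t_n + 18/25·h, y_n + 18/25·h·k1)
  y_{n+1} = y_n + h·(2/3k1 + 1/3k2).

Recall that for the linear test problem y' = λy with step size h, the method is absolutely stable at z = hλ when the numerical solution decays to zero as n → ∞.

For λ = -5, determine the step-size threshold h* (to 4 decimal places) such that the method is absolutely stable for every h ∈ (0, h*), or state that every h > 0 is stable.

(-4.1667,0); λ=-5 ⇒ h* = (25/6)/5 = 0.8333.

Set f=λy, z=hλ:
  k1=λy_n ⇒ h·k1=z·y_n;  k2=λ(1+18/25z)y_n ⇒ h·k2=z(1+18/25z)y_n
  y_{n+1}/y_n = 1 + 2/3z + 1/3z(1+18/25z) = 1 + z + 6/25z²
  Hence R(z) = 1 + z + 6/25z².

Solve |R(x)|<1 on ℝ⁻.
x=-1.29: |R|=0.1094
R=1: x+6/25x²=0 ⇒ x=−25/6=-4.1667; min R=1−1/(4·6/25)=-0.0417>−1
Confirm numerically:
  x=-3.145: |R|=0.22885 <1
  x=-2.949: |R|=0.13818 <1
  x=-2.544: |R|=0.00926 <1
  x=-2.376: |R|=0.02111 <1
  x=-4.753: |R|=1.66884 >1
  x=-4.411: |R|=1.25866 >1
  x=-4.256: |R|=1.09125 >1
Stable set (-4.1667, 0).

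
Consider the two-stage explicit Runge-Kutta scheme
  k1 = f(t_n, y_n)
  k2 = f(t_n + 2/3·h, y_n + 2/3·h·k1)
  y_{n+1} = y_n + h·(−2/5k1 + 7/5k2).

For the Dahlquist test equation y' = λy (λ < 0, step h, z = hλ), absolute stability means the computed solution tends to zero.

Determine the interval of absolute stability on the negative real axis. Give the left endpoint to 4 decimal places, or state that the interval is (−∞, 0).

With y'=λy (z=hλ):
  k1=λy_n ⇒ h·k1=z·y_n;  k2=λ(1+2/3z)y_n ⇒ h·k2=z(1+2/3z)y_n
  y_{n+1}/y_n = 1 − 2/5z + 7/5z(1+2/3z) = 1 + z + 14/15z²
  R(z) = 1 + z + 14/15z².

Solve |R(x)|<1 on ℝ⁻.
x=-1.07: |R|=0.9986
R=1: x+14/15x²=0 ⇒ x=−15/14=-1.0714; min R=1−1/(4·14/15)=0.7321>−1
Confirm numerically:
  x=-0.793: |R|=0.79393 <1
  x=-0.757: |R|=0.77785 <1
  x=-0.582: |R|=0.73414 <1
  x=-1.534: |R|=1.66228 >1
  x=-1.508: |R|=1.61446 >1
Interval (-1.0714, 0).

(-1.0714, 0).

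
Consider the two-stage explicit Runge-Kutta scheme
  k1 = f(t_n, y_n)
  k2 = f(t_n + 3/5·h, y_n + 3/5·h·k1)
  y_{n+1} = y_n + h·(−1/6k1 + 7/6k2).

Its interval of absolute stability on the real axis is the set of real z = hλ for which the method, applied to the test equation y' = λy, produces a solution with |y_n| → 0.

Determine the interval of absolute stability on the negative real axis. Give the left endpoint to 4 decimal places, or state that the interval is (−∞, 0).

(-1.4286, 0).

With y'=λy (z=hλ):
  k1=λy_n ⇒ h·k1=z·y_n;  k2=λ(1+3/5z)y_n ⇒ h·k2=z(1+3/5z)y_n
  y_{n+1}/y_n = 1 − 1/6z + 7/6z(1+3/5z) = 1 + z + 7/10z²
  R(z) = 1 + z + 7/10z².

Solve |R(x)|<1 on ℝ⁻.
x=-0.95: |R|=0.6817
R=1: x+7/10x²=0 ⇒ x=−10/7=-1.4286; min R=1−1/(4·7/10)=0.6429>−1
Confirm numerically:
  x=-1.046: |R|=0.71988 <1
  x=-0.816: |R|=0.65010 <1
  x=-0.793: |R|=0.64719 <1
  x=-0.742: |R|=0.64339 <1
  x=-1.729: |R|=1.36361 >1
  x=-1.537: |R|=1.11666 >1
  x=-1.500: |R|=1.07500 >1
Stable set (-1.4286, 0).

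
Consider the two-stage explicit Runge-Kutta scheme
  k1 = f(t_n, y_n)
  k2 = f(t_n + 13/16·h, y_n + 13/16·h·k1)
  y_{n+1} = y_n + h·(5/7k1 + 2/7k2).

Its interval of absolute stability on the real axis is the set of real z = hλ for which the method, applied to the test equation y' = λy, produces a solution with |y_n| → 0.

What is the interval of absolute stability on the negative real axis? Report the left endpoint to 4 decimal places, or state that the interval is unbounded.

(-4.3077, 0).

On y'=λy, z=hλ:
  k1=λy_n ⇒ h·k1=z·y_n;  k2=λ(1+13/16z)y_n ⇒ h·k2=z(1+13/16z)y_n
  y_{n+1}/y_n = 1 + 5/7z + 2/7z(1+13/16z) = 1 + z + 13/56z²
  ⇒ R(z) = 1 + z + 13/56z².

Solve |R(x)|<1 on ℝ⁻.
x=-1.07: |R|=0.1958
R=1: x+13/56x²=0 ⇒ x=−56/13=-4.3077; min R=1−1/(4·13/56)=-0.0769>−1
Confirm numerically:
  x=-3.110: |R|=0.13531 <1
  x=-2.779: |R|=0.01380 <1
  x=-1.829: |R|=0.05243 <1
  x=-4.745: |R|=1.48170 >1
  x=-4.676: |R|=1.39980 >1
Interval (-4.3077, 0).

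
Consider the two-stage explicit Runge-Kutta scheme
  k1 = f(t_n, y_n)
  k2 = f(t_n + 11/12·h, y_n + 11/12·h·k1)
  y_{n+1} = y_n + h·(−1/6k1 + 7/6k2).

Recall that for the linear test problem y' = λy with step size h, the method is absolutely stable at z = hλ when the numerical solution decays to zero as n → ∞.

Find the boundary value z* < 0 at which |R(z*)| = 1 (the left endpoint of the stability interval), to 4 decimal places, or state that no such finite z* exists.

Set f=λy, z=hλ:
  k1=λy_n ⇒ h·k1=z·y_n;  k2=λ(1+11/12z)y_n ⇒ h·k2=z(1+11/12z)y_n
  y_{n+1}/y_n = 1 − 1/6z + 7/6z(1+11/12z) = 1 + z + 77/72z²
  so R(z) = 1 + z + 77/72z².

Need |R(x)|<1, x<0.
x=-0.67: |R|=0.8101
R=1: x+77/72x²=0 ⇒ x=−72/77=-0.9351; min R=1−1/(4·77/72)=0.7662>−1
Confirm numerically:
  x=-0.585: |R|=0.78099 <1
  x=-0.551: |R|=0.77368 <1
  x=-0.503: |R|=0.76758 <1
  x=-1.486: |R|=1.87554 >1
  x=-1.427: |R|=1.75074 >1
  x=-1.367: |R|=1.63146 >1
So |R|<1 on (-0.9351, 0).

z* = -0.9351.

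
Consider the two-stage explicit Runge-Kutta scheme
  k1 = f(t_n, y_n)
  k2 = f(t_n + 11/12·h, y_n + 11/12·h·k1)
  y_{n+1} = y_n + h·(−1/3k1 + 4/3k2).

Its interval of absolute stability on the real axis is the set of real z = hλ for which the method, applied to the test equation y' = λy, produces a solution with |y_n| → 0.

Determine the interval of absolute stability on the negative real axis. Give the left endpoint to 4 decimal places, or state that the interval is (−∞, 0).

Set f=λy, z=hλ:
  k1=λy_n ⇒ h·k1=z·y_n;  k2=λ(1+11/12z)y_n ⇒ h·k2=z(1+11/12z)y_n
  y_{n+1}/y_n = 1 − 1/3z + 4/3z(1+11/12z) = 1 + z + 11/9z²
  R(z) = 1 + z + 11/9z².

Solve |R(x)|<1 on ℝ⁻.
x=-0.62: |R|=0.8498
R=1: x+11/9x²=0 ⇒ x=−9/11=-0.8182; min R=1−1/(4·11/9)=0.7955>−1
Confirm numerically:
  x=-0.742: |R|=0.93091 <1
  x=-0.625: |R|=0.85243 <1
  x=-0.583: |R|=0.83242 <1
  x=-1.162: |R|=1.48830 >1
  x=-1.004: |R|=1.22802 >1
  x=-0.954: |R|=1.15836 >1
Interval (-0.8182, 0).

(-0.8182, 0).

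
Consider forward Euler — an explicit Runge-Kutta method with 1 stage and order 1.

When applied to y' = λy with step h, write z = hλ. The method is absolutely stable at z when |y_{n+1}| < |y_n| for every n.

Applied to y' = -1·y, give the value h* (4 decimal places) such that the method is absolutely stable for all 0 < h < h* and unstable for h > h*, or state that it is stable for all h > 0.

(-2.0000,0); λ=-1 ⇒ h* = 2.0000.

With y'=λy (z=hλ):
  order 1, 1-stage ⇒ R(z)=1+z
  (e.g. R(-0.96)=0.04000, |R|=0.04000)

Need |R(x)|<1, x<0.
x=-0.96: |R|=0.0400
|R(-1.7)|=0.7000 |R(-1.5)|=0.5000 |R(-1.29)|=0.2900
Bisect:
  x_lo=-2.4393 |R|=1.4393  x_hi=-0.3763 |R|=0.6237
  mid=-1.40783 |R|=0.40783 →hi
  mid=-1.92357 |R|=0.92357 →hi
  mid=-2.18144 |R|=1.18144 →lo
  mid=-2.05251 |R|=1.05251 →lo
  mid=-1.98804 |R|=0.98804 →hi
  mid=-2.02027 |R|=1.02027 →lo
  mid=-2.00416 |R|=1.00416 →lo
  mid=-1.99610 |R|=0.99610 →hi
  ...
  [-2.00000,-1.99987] ⇒ x*=-2.0000
Interval (-2.0000, 0).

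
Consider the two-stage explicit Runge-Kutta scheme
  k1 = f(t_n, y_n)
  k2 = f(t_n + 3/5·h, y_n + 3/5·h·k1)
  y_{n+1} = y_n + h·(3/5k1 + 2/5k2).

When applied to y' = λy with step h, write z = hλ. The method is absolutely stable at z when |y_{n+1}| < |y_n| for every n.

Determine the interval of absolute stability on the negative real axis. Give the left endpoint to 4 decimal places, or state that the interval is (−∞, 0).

(-4.1667, 0).

Set f=λy, z=hλ:
  k1=λy_n ⇒ h·k1=z·y_n;  k2=λ(1+3/5z)y_n ⇒ h·k2=z(1+3/5z)y_n
  y_{n+1}/y_n = 1 + 3/5z + 2/5z(1+3/5z) = 1 + z + 6/25z²
  so R(z) = 1 + z + 6/25z².

Find x<0 with |R(x)|<1.
x=-0.58: |R|=0.5007
R=1: x+6/25x²=0 ⇒ x=−25/6=-4.1667; min R=1−1/(4·6/25)=-0.0417>−1
Confirm numerically:
  x=-3.600: |R|=0.51040 <1
  x=-2.779: |R|=0.07448 <1
  x=-2.692: |R|=0.04725 <1
  x=-1.942: |R|=0.03687 <1
  x=-4.518: |R|=1.38096 >1
  x=-4.442: |R|=1.29353 >1
Stable set (-4.1667, 0).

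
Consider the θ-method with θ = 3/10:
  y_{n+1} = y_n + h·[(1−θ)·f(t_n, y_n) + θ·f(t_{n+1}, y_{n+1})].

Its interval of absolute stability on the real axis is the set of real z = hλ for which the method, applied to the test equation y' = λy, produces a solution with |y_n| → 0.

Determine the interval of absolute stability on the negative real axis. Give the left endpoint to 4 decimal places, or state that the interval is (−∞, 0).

Set f=λy, z=hλ:
  y_{n+1} = y_n + z·[7/10·y_n + 3/10·y_{n+1}] ⇒ (1 − 3/10z)y_{n+1} = (1 + 7/10z)y_n
  ⇒ R(z) = (1 + 7/10z)/(1 − 3/10z).

Solve |R(x)|<1 on ℝ⁻.
x=-1.31: |R|=0.0596
R=−1: 1+7/10x = −1+3/10x ⇒ -2/5x=2 ⇒ x=2/(-2/5)=-5.0000
Confirm numerically:
  x=-4.636: |R|=0.93910 <1
  x=-4.629: |R|=0.93787 <1
  x=-3.580: |R|=0.72613 <1
  x=-2.436: |R|=0.40744 <1
  x=-5.430: |R|=1.06542 >1
  x=-5.359: |R|=1.05507 >1
  x=-5.265: |R|=1.04109 >1
Interval (-5.0000, 0).

(-5.0000, 0).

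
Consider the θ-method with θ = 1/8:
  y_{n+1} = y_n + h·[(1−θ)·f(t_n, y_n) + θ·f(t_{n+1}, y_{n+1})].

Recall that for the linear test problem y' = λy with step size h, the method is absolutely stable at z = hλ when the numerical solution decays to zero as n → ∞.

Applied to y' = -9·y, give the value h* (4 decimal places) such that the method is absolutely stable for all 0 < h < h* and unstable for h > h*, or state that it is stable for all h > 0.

Set f=λy, z=hλ:
  y_{n+1} = y_n + z·[7/8·y_n + 1/8·y_{n+1}] ⇒ (1 − 1/8z)y_{n+1} = (1 + 7/8z)y_n
  ⇒ R(z) = (1 + 7/8z)/(1 − 1/8z).

Find x<0 with |R(x)|<1.
x=-0.9: |R|=0.1910
R=−1: 1+7/8x = −1+1/8x ⇒ -3/4x=2 ⇒ x=2/(-3/4)=-2.6667
Confirm numerically:
  x=-2.603: |R|=0.96397 <1
  x=-1.867: |R|=0.51373 <1
  x=-1.303: |R|=0.12050 <1
  x=-2.863: |R|=1.10844 >1
  x=-2.724: |R|=1.03208 >1
Stable set (-2.6667, 0).

(-2.6667,0); λ=-9 ⇒ h* = (8/3)/9 = 0.2963.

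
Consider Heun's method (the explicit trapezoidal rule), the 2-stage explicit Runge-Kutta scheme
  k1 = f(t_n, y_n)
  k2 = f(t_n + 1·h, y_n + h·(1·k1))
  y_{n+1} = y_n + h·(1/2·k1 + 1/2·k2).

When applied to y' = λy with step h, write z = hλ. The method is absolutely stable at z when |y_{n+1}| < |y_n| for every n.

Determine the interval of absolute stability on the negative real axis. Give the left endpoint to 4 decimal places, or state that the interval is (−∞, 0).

Test eqn y'=λy, z=hλ:
  order 2, 2-stage ⇒ R(z)=1+z+z^2/2
  (e.g. R(-1.16)=0.51280, |R|=0.51280)

Boundary: |R(x)|=1, x<0.
x=-1.16: |R|=0.5128
|R(-1.11)|=0.5060 |R(-0.8)|=0.5200 |R(-0.55)|=0.6013
Bisect:
  x_lo=-2.4202 |R|=1.5084  x_hi=-0.0820 |R|=0.9214
  mid=-1.25108 |R|=0.53152 →hi
  mid=-1.83563 |R|=0.84914 →hi
  mid=-2.12790 |R|=1.13608 →lo
  mid=-1.98176 |R|=0.98193 →hi
  mid=-2.05483 |R|=1.05633 →lo
  mid=-2.01830 |R|=1.01846 →lo
  mid=-2.00003 |R|=1.00003 →lo
  mid=-1.99090 |R|=0.99094 →hi
  ...
  [-2.00003,-1.99989] ⇒ x*=-2.0000
Stable set (-2.0000, 0).

z∈(-2.0000,0).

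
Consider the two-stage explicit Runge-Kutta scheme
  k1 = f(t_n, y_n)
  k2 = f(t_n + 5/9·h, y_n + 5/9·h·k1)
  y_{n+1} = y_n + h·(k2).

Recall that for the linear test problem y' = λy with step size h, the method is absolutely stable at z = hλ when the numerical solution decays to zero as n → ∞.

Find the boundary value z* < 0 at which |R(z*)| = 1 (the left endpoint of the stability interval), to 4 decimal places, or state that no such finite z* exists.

Test eqn y'=λy, z=hλ:
  k1=λy_n ⇒ h·k1=z·y_n;  k2=λ(1+5/9z)y_n ⇒ h·k2=z(1+5/9z)y_n
  y_{n+1}/y_n = 1 + z(1+5/9z) = 1 + z + 5/9z²
  Hence R(z) = 1 + z + 5/9z².

Find x<0 with |R(x)|<1.
x=-0.96: |R|=0.5520
R=1: x+5/9x²=0 ⇒ x=−9/5=-1.8000; min R=1−1/(4·5/9)=0.5500>−1
Confirm numerically:
  x=-1.654: |R|=0.86584 <1
  x=-1.265: |R|=0.62401 <1
  x=-1.084: |R|=0.56881 <1
  x=-0.982: |R|=0.55374 <1
  x=-2.206: |R|=1.49758 >1
  x=-2.147: |R|=1.41389 >1
  x=-2.012: |R|=1.23697 >1
Stable set (-1.8000, 0).

left endpoint -1.8000.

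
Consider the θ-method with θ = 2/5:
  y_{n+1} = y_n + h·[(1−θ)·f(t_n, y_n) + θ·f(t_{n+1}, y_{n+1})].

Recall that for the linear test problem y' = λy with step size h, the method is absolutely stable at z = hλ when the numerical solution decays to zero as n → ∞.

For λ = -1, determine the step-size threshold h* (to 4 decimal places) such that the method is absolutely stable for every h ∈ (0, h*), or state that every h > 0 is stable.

Set f=λy, z=hλ:
  y_{n+1} = y_n + z·[3/5·y_n + 2/5·y_{n+1}] ⇒ (1 − 2/5z)y_{n+1} = (1 + 3/5z)y_n
  Hence R(z) = (1 + 3/5z)/(1 − 2/5z).

Boundary: |R(x)|=1, x<0.
x=-1.63: |R|=0.0133
R=−1: 1+3/5x = −1+2/5x ⇒ -1/5x=2 ⇒ x=2/(-1/5)=-10.0000
Confirm numerically:
  x=-9.924: |R|=0.99694 <1
  x=-9.558: |R|=0.98167 <1
  x=-9.149: |R|=0.96347 <1
  x=-10.420: |R|=1.01625 >1
  x=-10.254: |R|=1.00996 >1
Interval (-10.0000, 0).

(-10.0000,0); λ=-1 ⇒ h* = (10)/1 = 10.0000.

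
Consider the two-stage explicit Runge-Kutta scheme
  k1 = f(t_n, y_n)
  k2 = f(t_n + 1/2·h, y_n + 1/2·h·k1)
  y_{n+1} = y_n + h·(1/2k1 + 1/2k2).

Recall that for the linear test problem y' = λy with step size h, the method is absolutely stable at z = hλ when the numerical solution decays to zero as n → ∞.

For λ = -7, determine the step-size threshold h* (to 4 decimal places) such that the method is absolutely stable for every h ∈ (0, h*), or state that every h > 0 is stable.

(-4.0000,0); λ=-7 ⇒ h* = (4)/7 = 0.5714.

On y'=λy, z=hλ:
  k1=λy_n ⇒ h·k1=z·y_n;  k2=λ(1+1/2z)y_n ⇒ h·k2=z(1+1/2z)y_n
  y_{n+1}/y_n = 1 + 1/2z + 1/2z(1+1/2z) = 1 + z + 1/4z²
  Hence R(z) = 1 + z + 1/4z².

Boundary: |R(x)|=1, x<0.
x=-0.68: |R|=0.4356
R=1: x+1/4x²=0 ⇒ x=−4=-4.0000; min R=1−1/(4·1/4)=0.0000>−1
Confirm numerically:
  x=-3.391: |R|=0.48372 <1
  x=-3.121: |R|=0.31416 <1
  x=-2.352: |R|=0.03098 <1
  x=-2.312: |R|=0.02434 <1
  x=-4.581: |R|=1.66539 >1
  x=-4.552: |R|=1.62818 >1
  x=-4.034: |R|=1.03429 >1
Stable set (-4.0000, 0).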